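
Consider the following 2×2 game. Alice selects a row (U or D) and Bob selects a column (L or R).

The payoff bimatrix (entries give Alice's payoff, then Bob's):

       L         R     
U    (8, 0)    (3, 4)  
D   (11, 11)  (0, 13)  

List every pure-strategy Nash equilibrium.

(U, L): Alice prefers D (11 > 8); Bob prefers R (4 > 0) — not an equilibrium.
(U, R): Alice gets 3 ≥ 0 from D, and Bob gets 4 ≥ 0 from L — Nash equilibrium.
(D, L): Bob prefers R (13 > 11) — not an equilibrium.
(D, R): Alice prefers U (3 > 0) — not an equilibrium.

(U, R)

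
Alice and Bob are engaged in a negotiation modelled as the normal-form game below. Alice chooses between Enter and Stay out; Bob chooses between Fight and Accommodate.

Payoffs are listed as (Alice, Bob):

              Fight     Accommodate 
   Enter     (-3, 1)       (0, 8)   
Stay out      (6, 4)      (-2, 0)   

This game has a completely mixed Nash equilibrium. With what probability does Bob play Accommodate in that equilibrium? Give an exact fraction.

Let y be the probability that Bob plays Fight. In a completely mixed equilibrium, Alice must be indifferent between Enter and Stay out.
Alice's expected payoff from Enter is −3y; from Stay out it is 6y − 2(1−y).
Setting these equal: −3y = 8y − 2, so y = 2/11.
Therefore Bob plays Accommodate with probability 1 − 2/11 = 9/11.

9/11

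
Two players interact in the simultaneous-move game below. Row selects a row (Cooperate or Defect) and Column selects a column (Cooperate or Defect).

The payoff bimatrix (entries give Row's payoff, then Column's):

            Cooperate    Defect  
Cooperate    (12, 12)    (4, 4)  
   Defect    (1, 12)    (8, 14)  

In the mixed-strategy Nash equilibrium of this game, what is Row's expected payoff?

92/15

First find y, the probability Column plays Cooperate, from Row's indifference between Cooperate and Defect: 12y + 4(1−y) = y + 8(1−y), giving y = 4/15.
Since Row is indifferent in equilibrium, Row's expected payoff equals the payoff from either row against (4/15, 11/15). Using Cooperate: 12(4/15) + 4(11/15) = 92/15.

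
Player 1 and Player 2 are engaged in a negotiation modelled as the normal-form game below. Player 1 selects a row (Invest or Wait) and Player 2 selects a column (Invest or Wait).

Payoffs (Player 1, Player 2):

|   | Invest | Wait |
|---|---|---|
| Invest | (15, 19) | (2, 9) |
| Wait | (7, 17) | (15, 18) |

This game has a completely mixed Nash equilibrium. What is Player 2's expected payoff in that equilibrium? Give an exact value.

First find x, the probability Player 1 plays Invest, from Player 2's indifference between Invest and Wait: 19x + 17(1−x) = 9x + 18(1−x), giving x = 1/11.
Since Player 2 is indifferent in equilibrium, Player 2's expected payoff equals the payoff from either column against (1/11, 10/11). Using Invest: 19(1/11) + 17(10/11) = 189/11.

189/11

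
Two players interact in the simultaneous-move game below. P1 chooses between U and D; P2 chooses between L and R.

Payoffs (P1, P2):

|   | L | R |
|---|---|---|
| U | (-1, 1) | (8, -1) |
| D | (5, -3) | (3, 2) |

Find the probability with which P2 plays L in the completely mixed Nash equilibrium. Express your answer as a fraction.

Let y be the probability that P2 plays L. In a completely mixed equilibrium, P1 must be indifferent between U and D.
P1's expected payoff from U is −y + 8(1−y); from D it is 5y + 3(1−y).
Setting these equal: −9y + 8 = 2y + 3, so y = 5/11.

5/11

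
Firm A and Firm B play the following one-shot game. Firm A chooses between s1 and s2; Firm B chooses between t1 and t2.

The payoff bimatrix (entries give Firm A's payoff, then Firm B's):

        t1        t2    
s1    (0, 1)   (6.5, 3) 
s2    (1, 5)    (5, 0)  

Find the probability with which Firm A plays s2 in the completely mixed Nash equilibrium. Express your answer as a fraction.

2/7

Let r be the probability that Firm A plays s1. In a completely mixed equilibrium, Firm B must be indifferent between t1 and t2.
Firm B's expected payoff from t1 is r + 5(1−r); from t2 it is 3r.
Setting these equal: −4r + 5 = 3r, so r = 5/7.
Therefore Firm A plays s2 with probability 1 − 5/7 = 2/7.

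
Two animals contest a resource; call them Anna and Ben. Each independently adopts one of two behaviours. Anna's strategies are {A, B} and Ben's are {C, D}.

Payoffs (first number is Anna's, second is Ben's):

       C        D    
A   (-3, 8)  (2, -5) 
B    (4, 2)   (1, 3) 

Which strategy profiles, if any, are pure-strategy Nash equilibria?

none

(A, C): Anna prefers B (4 > -3) — not an equilibrium.
(A, D): Ben prefers C (8 > -5) — not an equilibrium.
(B, C): Ben prefers D (3 > 2) — not an equilibrium.
(B, D): Anna prefers A (2 > 1) — not an equilibrium.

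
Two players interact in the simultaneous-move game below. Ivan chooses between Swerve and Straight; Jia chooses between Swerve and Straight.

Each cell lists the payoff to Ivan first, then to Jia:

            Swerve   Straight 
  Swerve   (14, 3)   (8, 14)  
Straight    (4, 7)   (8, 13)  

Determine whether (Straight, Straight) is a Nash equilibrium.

Yes

At (Straight, Straight), Ivan earns 8; switching to Swerve would give 8, so Ivan has no profitable deviation.
Jia earns 13; switching to Swerve would give 7, so Jia has no profitable deviation.
Neither player can gain by a unilateral deviation, so this profile is a Nash equilibrium.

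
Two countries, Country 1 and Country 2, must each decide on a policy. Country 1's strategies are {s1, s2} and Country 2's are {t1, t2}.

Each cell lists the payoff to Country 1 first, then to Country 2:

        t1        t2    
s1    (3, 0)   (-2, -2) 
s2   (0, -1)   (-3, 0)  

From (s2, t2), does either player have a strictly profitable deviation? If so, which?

Country 1 at (s2, t2) earns -3; deviating to s1 yields -2 — a strict improvement.
Country 2 earns 0; deviating to t1 yields -1 — not better.
Only Country 1 has a strictly profitable deviation.

Country 1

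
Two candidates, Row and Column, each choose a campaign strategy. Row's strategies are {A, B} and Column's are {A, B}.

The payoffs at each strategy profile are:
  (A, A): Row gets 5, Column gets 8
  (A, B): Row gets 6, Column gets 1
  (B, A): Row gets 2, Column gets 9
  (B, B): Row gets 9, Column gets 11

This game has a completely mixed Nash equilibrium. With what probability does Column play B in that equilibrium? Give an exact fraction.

Let q be the probability that Column plays A. In a completely mixed equilibrium, Row must be indifferent between A and B.
Row's expected payoff from A is 5q + 6(1−q); from B it is 2q + 9(1−q).
Setting these equal: −q + 6 = −7q + 9, so q = 1/2.
Therefore Column plays B with probability 1 − 1/2 = 1/2.

1/2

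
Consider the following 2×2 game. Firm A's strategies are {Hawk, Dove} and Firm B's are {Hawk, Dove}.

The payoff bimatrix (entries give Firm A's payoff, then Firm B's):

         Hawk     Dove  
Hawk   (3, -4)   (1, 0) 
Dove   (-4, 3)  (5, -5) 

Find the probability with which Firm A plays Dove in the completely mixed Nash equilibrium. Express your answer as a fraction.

1/3

Let p be the probability that Firm A plays Hawk. In a completely mixed equilibrium, Firm B must be indifferent between Hawk and Dove.
Firm B's expected payoff from Hawk is −4p + 3(1−p); from Dove it is −5(1−p).
Setting these equal: −7p + 3 = 5p − 5, so p = 2/3.
Therefore Firm A plays Dove with probability 1 − 2/3 = 1/3.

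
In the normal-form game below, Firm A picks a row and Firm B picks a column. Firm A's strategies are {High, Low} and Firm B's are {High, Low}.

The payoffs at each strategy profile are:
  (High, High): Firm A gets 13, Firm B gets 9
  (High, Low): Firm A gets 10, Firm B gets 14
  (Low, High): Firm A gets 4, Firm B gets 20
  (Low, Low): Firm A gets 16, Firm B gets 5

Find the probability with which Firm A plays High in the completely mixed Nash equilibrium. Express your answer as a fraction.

Let r be the probability that Firm A plays High. In a completely mixed equilibrium, Firm B must be indifferent between High and Low.
Firm B's expected payoff from High is 9r + 20(1−r); from Low it is 14r + 5(1−r).
Setting these equal: −11r + 20 = 9r + 5, so r = 3/4.

3/4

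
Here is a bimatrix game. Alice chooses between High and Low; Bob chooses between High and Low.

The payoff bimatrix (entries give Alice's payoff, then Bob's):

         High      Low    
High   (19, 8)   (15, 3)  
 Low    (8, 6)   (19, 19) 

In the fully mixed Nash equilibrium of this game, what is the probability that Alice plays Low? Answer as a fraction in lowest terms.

Let r be the probability that Alice plays High. In a completely mixed equilibrium, Bob must be indifferent between High and Low.
Bob's expected payoff from High is 8r + 6(1−r); from Low it is 3r + 19(1−r).
Setting these equal: 2r + 6 = −16r + 19, so r = 13/18.
Therefore Alice plays Low with probability 1 − 13/18 = 5/18.

5/18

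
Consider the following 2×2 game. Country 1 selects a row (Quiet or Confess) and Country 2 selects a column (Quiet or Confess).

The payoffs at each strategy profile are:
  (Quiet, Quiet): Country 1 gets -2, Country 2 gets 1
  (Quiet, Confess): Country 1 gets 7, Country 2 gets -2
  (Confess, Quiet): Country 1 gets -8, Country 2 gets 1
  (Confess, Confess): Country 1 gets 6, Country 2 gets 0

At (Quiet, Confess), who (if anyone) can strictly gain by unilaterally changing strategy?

Country 1 at (Quiet, Confess) earns 7; deviating to Confess yields 6 — not better.
Country 2 earns -2; deviating to Quiet yields 1 — a strict improvement.
Only Country 2 has a strictly profitable deviation.

Country 2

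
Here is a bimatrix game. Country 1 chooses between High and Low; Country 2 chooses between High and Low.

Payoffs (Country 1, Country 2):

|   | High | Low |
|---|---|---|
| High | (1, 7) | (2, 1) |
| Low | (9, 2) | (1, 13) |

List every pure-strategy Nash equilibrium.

none

(High, High): Country 1 prefers Low (9 > 1) — not an equilibrium.
(High, Low): Country 2 prefers High (7 > 1) — not an equilibrium.
(Low, High): Country 2 prefers Low (13 > 2) — not an equilibrium.
(Low, Low): Country 1 prefers High (2 > 1) — not an equilibrium.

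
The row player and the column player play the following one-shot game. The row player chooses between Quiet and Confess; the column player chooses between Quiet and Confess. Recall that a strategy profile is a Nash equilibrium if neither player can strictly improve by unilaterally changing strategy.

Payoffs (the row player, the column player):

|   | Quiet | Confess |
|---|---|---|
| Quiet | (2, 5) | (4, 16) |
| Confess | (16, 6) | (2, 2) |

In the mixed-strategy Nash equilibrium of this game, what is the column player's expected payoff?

86/15

First find x, the probability the row player plays Quiet, from the column player's indifference between Quiet and Confess: 5x + 6(1−x) = 16x + 2(1−x), giving x = 4/15.
Since the column player is indifferent in equilibrium, the column player's expected payoff equals the payoff from either column against (4/15, 11/15). Using Quiet: 5(4/15) + 6(11/15) = 86/15.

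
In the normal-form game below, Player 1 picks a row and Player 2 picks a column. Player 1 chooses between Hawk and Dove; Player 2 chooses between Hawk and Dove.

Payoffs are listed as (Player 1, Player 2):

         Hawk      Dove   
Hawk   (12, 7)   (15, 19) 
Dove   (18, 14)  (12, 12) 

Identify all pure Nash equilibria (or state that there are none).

(Hawk, Hawk): Player 1 prefers Dove (18 > 12); Player 2 prefers Dove (19 > 7) — not an equilibrium.
(Hawk, Dove): Player 1 gets 15 ≥ 12 from Dove, and Player 2 gets 19 ≥ 7 from Hawk — Nash equilibrium.
(Dove, Hawk): Player 1 gets 18 ≥ 12 from Hawk, and Player 2 gets 14 ≥ 12 from Dove — Nash equilibrium.
(Dove, Dove): Player 1 prefers Hawk (15 > 12); Player 2 prefers Hawk (14 > 12) — not an equilibrium.

(Hawk, Dove) and (Dove, Hawk)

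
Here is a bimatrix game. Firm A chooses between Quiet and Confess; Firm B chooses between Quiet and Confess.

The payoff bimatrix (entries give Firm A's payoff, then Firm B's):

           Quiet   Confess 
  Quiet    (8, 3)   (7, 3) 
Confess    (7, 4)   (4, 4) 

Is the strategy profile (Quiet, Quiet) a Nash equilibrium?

Yes

At (Quiet, Quiet), Firm A earns 8; switching to Confess would give 7, so Firm A has no profitable deviation.
Firm B earns 3; switching to Confess would give 3, so Firm B has no profitable deviation.
Neither player can gain by a unilateral deviation, so this profile is a Nash equilibrium.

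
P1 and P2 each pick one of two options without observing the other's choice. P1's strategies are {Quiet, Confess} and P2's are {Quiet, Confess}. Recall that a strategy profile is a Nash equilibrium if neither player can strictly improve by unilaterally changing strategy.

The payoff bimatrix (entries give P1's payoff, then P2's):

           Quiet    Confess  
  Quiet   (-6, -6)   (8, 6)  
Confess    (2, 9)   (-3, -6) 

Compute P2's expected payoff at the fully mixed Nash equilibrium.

2/3

First find x, the probability P1 plays Quiet, from P2's indifference between Quiet and Confess: −6x + 9(1−x) = 6x − 6(1−x), giving x = 5/9.
Since P2 is indifferent in equilibrium, P2's expected payoff equals the payoff from either column against (5/9, 4/9). Using Quiet: −6(5/9) + 9(4/9) = 2/3.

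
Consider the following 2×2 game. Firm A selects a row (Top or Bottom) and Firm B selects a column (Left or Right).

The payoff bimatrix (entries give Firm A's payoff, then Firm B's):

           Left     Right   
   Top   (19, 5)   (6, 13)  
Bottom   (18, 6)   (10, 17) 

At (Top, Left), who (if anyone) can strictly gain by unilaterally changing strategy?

Firm A at (Top, Left) earns 19; deviating to Bottom yields 18 — not better.
Firm B earns 5; deviating to Right yields 13 — a strict improvement.
Only Firm B has a strictly profitable deviation.

Firm B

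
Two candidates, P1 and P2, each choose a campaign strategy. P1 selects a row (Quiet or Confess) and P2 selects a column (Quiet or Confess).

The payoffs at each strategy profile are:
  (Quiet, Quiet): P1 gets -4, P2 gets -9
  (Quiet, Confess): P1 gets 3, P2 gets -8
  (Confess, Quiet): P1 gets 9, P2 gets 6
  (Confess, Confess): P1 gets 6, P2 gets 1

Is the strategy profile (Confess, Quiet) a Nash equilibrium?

Yes

At (Confess, Quiet), P1 earns 9; switching to Quiet would give -4, so P1 has no profitable deviation.
P2 earns 6; switching to Confess would give 1, so P2 has no profitable deviation.
Neither player can gain by a unilateral deviation, so this profile is a Nash equilibrium.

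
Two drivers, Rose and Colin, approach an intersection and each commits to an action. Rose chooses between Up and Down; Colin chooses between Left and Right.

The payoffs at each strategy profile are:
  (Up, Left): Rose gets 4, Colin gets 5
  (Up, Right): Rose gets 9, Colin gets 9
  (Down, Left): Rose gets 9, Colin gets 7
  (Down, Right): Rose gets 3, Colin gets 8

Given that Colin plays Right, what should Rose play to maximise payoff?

Up

Against Right, Rose earns 9 from Up and 3 from Down.
So Up is the best response.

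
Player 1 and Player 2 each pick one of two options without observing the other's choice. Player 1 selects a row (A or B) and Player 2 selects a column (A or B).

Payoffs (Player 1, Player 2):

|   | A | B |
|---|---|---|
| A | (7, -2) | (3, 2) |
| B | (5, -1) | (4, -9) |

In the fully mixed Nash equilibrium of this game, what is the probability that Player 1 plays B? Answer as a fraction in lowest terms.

1/3

Let x be the probability that Player 1 plays A. In a completely mixed equilibrium, Player 2 must be indifferent between A and B.
Player 2's expected payoff from A is −2x − (1−x); from B it is 2x − 9(1−x).
Setting these equal: −x − 1 = 11x − 9, so x = 2/3.
Therefore Player 1 plays B with probability 1 − 2/3 = 1/3.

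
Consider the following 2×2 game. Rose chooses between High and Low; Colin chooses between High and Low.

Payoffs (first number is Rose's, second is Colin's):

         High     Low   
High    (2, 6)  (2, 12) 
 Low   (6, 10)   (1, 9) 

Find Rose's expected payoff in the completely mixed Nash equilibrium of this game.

2

First find q, the probability Colin plays High, from Rose's indifference between High and Low: 2q + 2(1−q) = 6q + (1−q), giving q = 1/5.
Since Rose is indifferent in equilibrium, Rose's expected payoff equals the payoff from either row against (1/5, 4/5). Using High: 2(1/5) + 2(4/5) = 2.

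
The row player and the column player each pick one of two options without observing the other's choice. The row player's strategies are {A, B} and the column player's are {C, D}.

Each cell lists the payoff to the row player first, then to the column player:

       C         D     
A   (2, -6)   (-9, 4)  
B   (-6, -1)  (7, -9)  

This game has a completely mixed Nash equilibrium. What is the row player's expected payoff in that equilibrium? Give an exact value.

First find q, the probability the column player plays C, from the row player's indifference between A and B: 2q − 9(1−q) = −6q + 7(1−q), giving q = 2/3.
Since the row player is indifferent in equilibrium, the row player's expected payoff equals the payoff from either row against (2/3, 1/3). Using A: 2(2/3) − 9(1/3) = -5/3.

-5/3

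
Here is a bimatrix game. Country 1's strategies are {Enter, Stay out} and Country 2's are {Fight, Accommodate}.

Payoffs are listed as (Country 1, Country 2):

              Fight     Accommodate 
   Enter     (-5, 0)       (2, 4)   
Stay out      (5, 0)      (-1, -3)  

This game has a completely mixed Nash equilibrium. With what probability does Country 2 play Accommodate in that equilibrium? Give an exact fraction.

10/13

Let c be the probability that Country 2 plays Fight. In a completely mixed equilibrium, Country 1 must be indifferent between Enter and Stay out.
Country 1's expected payoff from Enter is −5c + 2(1−c); from Stay out it is 5c − (1−c).
Setting these equal: −7c + 2 = 6c − 1, so c = 3/13.
Therefore Country 2 plays Accommodate with probability 1 − 3/13 = 10/13.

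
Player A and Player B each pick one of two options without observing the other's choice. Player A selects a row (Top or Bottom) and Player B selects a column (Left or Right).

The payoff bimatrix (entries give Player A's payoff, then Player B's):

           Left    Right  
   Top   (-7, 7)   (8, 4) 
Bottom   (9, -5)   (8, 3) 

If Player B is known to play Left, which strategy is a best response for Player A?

Bottom

Against Left, Player A earns -7 from Top and 9 from Bottom.
So Bottom is the best response.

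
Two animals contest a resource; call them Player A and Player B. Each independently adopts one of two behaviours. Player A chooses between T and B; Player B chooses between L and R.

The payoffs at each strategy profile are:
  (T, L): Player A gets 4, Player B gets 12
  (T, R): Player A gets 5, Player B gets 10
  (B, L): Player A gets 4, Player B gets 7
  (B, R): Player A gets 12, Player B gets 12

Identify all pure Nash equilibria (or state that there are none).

(T, L) and (B, R)

(T, L): Player A gets 4 ≥ 4 from B, and Player B gets 12 ≥ 10 from R — Nash equilibrium.
(T, R): Player A prefers B (12 > 5); Player B prefers L (12 > 10) — not an equilibrium.
(B, L): Player B prefers R (12 > 7) — not an equilibrium.
(B, R): Player A gets 12 ≥ 5 from T, and Player B gets 12 ≥ 7 from L — Nash equilibrium.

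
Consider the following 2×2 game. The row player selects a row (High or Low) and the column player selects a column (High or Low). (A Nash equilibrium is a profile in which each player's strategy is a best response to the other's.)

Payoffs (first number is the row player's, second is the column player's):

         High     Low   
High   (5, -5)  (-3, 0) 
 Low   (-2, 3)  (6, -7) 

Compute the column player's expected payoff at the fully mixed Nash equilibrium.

-7/3

First find p, the probability the row player plays High, from the column player's indifference between High and Low: −5p + 3(1−p) = −7(1−p), giving p = 2/3.
Since the column player is indifferent in equilibrium, the column player's expected payoff equals the payoff from either column against (2/3, 1/3). Using High: −5(2/3) + 3(1/3) = -7/3.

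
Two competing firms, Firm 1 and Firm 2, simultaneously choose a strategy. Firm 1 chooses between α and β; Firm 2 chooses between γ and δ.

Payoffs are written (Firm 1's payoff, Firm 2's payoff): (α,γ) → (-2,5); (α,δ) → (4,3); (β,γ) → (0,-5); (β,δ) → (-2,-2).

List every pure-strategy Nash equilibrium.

none

(α, γ): Firm 1 prefers β (0 > -2) — not an equilibrium.
(α, δ): Firm 2 prefers γ (5 > 3) — not an equilibrium.
(β, γ): Firm 2 prefers δ (-2 > -5) — not an equilibrium.
(β, δ): Firm 1 prefers α (4 > -2) — not an equilibrium.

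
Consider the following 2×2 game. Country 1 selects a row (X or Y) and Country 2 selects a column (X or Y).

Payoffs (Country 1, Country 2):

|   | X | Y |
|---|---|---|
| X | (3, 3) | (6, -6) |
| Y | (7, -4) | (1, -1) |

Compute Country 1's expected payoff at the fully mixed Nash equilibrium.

13/3

First find q, the probability Country 2 plays X, from Country 1's indifference between X and Y: 3q + 6(1−q) = 7q + (1−q), giving q = 5/9.
Since Country 1 is indifferent in equilibrium, Country 1's expected payoff equals the payoff from either row against (5/9, 4/9). Using X: 3(5/9) + 6(4/9) = 13/3.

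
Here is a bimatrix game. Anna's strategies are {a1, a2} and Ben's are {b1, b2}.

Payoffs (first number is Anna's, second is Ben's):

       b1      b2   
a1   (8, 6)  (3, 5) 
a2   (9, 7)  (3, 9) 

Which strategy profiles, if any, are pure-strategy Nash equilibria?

(a1, b1): Anna prefers a2 (9 > 8) — not an equilibrium.
(a1, b2): Ben prefers b1 (6 > 5) — not an equilibrium.
(a2, b1): Ben prefers b2 (9 > 7) — not an equilibrium.
(a2, b2): Anna gets 3 ≥ 3 from a1, and Ben gets 9 ≥ 7 from b1 — Nash equilibrium.

(a2, b2)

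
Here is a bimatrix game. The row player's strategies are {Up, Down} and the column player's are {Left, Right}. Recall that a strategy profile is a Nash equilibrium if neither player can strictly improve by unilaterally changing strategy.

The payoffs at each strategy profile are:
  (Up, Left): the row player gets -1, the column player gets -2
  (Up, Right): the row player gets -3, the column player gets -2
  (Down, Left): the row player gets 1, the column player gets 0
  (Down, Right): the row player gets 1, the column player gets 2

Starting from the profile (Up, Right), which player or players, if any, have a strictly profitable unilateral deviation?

The row player at (Up, Right) earns -3; deviating to Down yields 1 — a strict improvement.
The column player earns -2; deviating to Left yields -2 — not better.
Only the row player has a strictly profitable deviation.

The row player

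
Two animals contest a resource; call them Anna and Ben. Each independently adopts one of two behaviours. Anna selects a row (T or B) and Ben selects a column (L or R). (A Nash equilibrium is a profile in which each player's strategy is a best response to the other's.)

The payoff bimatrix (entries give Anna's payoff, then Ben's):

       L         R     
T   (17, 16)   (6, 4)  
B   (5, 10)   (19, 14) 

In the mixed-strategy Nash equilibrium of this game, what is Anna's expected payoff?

293/25

First find q, the probability Ben plays L, from Anna's indifference between T and B: 17q + 6(1−q) = 5q + 19(1−q), giving q = 13/25.
Since Anna is indifferent in equilibrium, Anna's expected payoff equals the payoff from either row against (13/25, 12/25). Using T: 17(13/25) + 6(12/25) = 293/25.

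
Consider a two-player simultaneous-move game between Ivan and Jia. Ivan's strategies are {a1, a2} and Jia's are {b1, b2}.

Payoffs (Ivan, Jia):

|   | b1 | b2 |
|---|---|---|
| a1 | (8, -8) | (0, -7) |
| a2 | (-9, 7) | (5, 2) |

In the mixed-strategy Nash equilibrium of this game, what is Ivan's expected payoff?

20/11

First find q, the probability Jia plays b1, from Ivan's indifference between a1 and a2: 8q = −9q + 5(1−q), giving q = 5/22.
Since Ivan is indifferent in equilibrium, Ivan's expected payoff equals the payoff from either row against (5/22, 17/22). Using a1: 8(5/22) = 20/11.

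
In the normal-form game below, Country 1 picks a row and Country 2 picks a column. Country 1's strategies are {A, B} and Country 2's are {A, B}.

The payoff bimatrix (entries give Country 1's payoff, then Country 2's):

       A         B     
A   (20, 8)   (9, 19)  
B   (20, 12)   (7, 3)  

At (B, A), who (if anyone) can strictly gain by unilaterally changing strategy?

Neither

Country 1 at (B, A) earns 20; deviating to A yields 20 — not better.
Country 2 earns 12; deviating to B yields 3 — not better.
Neither player can strictly improve; the profile is a Nash equilibrium.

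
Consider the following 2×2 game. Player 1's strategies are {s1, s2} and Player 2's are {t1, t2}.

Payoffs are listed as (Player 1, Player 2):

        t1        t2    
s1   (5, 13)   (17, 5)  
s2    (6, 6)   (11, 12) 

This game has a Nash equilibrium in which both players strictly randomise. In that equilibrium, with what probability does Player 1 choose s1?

Let p be the probability that Player 1 plays s1. In a completely mixed equilibrium, Player 2 must be indifferent between t1 and t2.
Player 2's expected payoff from t1 is 13p + 6(1−p); from t2 it is 5p + 12(1−p).
Setting these equal: 7p + 6 = −7p + 12, so p = 3/7.

3/7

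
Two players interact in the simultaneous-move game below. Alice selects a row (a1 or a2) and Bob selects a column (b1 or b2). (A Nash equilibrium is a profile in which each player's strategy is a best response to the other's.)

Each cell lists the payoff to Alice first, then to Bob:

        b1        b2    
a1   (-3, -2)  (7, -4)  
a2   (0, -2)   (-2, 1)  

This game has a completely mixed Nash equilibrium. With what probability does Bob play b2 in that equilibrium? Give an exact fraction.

1/4

Let c be the probability that Bob plays b1. In a completely mixed equilibrium, Alice must be indifferent between a1 and a2.
Alice's expected payoff from a1 is −3c + 7(1−c); from a2 it is −2(1−c).
Setting these equal: −10c + 7 = 2c − 2, so c = 3/4.
Therefore Bob plays b2 with probability 1 − 3/4 = 1/4.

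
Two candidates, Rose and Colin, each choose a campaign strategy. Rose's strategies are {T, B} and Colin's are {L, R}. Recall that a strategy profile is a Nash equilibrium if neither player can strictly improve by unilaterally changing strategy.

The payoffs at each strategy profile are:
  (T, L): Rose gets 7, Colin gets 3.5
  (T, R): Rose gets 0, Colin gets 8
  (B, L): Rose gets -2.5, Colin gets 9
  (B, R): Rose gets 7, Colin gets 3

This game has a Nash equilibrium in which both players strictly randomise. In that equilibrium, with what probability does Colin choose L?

Let c be the probability that Colin plays L. In a completely mixed equilibrium, Rose must be indifferent between T and B.
Rose's expected payoff from T is 7c; from B it is −2.5c + 7(1−c).
Setting these equal: 7c = −9.5c + 7, so c = 14/33.

14/33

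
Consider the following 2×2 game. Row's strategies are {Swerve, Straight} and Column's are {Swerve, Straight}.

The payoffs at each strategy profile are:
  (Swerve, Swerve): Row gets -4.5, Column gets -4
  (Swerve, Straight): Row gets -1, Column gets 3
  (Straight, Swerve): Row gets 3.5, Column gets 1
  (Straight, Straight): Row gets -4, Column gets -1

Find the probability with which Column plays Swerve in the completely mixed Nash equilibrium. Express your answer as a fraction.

3/11

Let c be the probability that Column plays Swerve. In a completely mixed equilibrium, Row must be indifferent between Swerve and Straight.
Row's expected payoff from Swerve is −4.5c − (1−c); from Straight it is 3.5c − 4(1−c).
Setting these equal: −3.5c − 1 = 7.5c − 4, so c = 3/11.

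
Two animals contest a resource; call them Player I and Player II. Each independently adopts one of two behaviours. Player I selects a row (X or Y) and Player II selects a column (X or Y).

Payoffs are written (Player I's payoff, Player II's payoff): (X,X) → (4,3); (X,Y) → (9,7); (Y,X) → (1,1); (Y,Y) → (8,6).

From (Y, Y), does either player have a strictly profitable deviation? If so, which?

Player I at (Y, Y) earns 8; deviating to X yields 9 — a strict improvement.
Player II earns 6; deviating to X yields 1 — not better.
Only Player I has a strictly profitable deviation.

Player I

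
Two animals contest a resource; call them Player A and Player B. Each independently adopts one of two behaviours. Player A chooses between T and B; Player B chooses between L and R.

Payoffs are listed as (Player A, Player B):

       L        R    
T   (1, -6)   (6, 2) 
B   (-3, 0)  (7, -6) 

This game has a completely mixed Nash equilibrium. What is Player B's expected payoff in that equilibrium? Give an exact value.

First find x, the probability Player A plays T, from Player B's indifference between L and R: −6x = 2x − 6(1−x), giving x = 3/7.
Since Player B is indifferent in equilibrium, Player B's expected payoff equals the payoff from either column against (3/7, 4/7). Using L: −6(3/7) = -18/7.

-18/7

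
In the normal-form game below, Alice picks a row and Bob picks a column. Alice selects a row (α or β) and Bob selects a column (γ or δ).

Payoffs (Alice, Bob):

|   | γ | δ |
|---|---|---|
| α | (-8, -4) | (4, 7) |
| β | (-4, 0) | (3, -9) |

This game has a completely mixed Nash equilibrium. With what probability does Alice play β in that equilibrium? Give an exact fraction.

11/20

Let r be the probability that Alice plays α. In a completely mixed equilibrium, Bob must be indifferent between γ and δ.
Bob's expected payoff from γ is −4r; from δ it is 7r − 9(1−r).
Setting these equal: −4r = 16r − 9, so r = 9/20.
Therefore Alice plays β with probability 1 − 9/20 = 11/20.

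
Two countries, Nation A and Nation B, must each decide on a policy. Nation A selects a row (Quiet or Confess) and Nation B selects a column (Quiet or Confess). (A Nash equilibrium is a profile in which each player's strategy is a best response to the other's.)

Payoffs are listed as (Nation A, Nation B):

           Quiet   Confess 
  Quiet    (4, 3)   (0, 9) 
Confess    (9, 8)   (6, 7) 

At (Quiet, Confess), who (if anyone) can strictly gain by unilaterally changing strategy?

Nation A

Nation A at (Quiet, Confess) earns 0; deviating to Confess yields 6 — a strict improvement.
Nation B earns 9; deviating to Quiet yields 3 — not better.
Only Nation A has a strictly profitable deviation.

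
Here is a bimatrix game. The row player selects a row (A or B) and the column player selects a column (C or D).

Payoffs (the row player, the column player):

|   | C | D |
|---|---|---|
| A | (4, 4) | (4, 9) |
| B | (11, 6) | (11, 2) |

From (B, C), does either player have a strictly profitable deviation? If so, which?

Neither

The row player at (B, C) earns 11; deviating to A yields 4 — not better.
The column player earns 6; deviating to D yields 2 — not better.
Neither player can strictly improve; the profile is a Nash equilibrium.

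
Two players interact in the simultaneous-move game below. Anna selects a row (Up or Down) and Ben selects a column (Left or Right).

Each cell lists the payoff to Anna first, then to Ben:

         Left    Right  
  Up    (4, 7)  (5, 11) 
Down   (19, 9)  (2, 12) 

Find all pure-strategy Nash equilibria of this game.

(Up, Right)

(Up, Left): Anna prefers Down (19 > 4); Ben prefers Right (11 > 7) — not an equilibrium.
(Up, Right): Anna gets 5 ≥ 2 from Down, and Ben gets 11 ≥ 7 from Left — Nash equilibrium.
(Down, Left): Ben prefers Right (12 > 9) — not an equilibrium.
(Down, Right): Anna prefers Up (5 > 2) — not an equilibrium.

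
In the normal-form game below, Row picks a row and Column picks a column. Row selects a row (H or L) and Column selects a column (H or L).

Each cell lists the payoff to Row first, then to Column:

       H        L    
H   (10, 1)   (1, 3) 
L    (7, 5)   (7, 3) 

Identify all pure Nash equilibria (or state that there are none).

(H, H): Column prefers L (3 > 1) — not an equilibrium.
(H, L): Row prefers L (7 > 1) — not an equilibrium.
(L, H): Row prefers H (10 > 7) — not an equilibrium.
(L, L): Column prefers H (5 > 3) — not an equilibrium.

none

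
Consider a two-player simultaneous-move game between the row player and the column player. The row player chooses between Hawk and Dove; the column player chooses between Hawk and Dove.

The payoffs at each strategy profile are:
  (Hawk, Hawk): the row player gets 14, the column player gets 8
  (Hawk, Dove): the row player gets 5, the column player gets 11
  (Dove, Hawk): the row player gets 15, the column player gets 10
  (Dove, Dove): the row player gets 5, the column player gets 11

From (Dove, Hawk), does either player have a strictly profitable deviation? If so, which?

The row player at (Dove, Hawk) earns 15; deviating to Hawk yields 14 — not better.
The column player earns 10; deviating to Dove yields 11 — a strict improvement.
Only the column player has a strictly profitable deviation.

The column player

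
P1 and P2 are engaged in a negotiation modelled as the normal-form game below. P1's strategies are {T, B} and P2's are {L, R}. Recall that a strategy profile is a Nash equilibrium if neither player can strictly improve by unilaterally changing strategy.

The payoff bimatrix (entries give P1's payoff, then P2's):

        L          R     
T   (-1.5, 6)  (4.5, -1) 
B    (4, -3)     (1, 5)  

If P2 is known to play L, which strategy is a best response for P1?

B

Against L, P1 earns -1.5 from T and 4 from B.
So B is the best response.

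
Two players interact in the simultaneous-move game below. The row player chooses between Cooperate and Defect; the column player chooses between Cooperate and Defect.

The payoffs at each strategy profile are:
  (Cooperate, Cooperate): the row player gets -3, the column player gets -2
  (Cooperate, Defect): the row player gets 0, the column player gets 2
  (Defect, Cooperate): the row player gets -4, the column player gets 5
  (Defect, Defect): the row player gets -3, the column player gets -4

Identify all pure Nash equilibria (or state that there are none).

(Cooperate, Cooperate): the column player prefers Defect (2 > -2) — not an equilibrium.
(Cooperate, Defect): the row player gets 0 ≥ -3 from Defect, and the column player gets 2 ≥ -2 from Cooperate — Nash equilibrium.
(Defect, Cooperate): the row player prefers Cooperate (-3 > -4) — not an equilibrium.
(Defect, Defect): the row player prefers Cooperate (0 > -3); the column player prefers Cooperate (5 > -4) — not an equilibrium.

(Cooperate, Defect)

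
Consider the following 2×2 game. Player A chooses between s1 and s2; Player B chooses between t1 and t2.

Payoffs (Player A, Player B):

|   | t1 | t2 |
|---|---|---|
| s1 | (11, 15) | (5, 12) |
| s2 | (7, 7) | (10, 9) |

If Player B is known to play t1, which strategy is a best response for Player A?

s1

Against t1, Player A earns 11 from s1 and 7 from s2.
So s1 is the best response.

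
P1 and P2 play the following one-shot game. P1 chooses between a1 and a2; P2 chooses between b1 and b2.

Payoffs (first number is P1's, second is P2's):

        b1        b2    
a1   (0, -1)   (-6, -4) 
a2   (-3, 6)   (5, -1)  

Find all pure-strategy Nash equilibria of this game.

(a1, b1): P1 gets 0 ≥ -3 from a2, and P2 gets -1 ≥ -4 from b2 — Nash equilibrium.
(a1, b2): P1 prefers a2 (5 > -6); P2 prefers b1 (-1 > -4) — not an equilibrium.
(a2, b1): P1 prefers a1 (0 > -3) — not an equilibrium.
(a2, b2): P2 prefers b1 (6 > -1) — not an equilibrium.

(a1, b1)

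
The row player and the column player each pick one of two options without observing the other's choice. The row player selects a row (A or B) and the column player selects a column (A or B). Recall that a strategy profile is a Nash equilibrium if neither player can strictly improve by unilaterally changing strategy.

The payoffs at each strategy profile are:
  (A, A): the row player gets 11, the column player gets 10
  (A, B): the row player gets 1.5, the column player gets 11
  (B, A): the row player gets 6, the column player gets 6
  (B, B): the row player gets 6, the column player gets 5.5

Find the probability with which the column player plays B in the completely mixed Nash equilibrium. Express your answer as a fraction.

Let c be the probability that the column player plays A. In a completely mixed equilibrium, the row player must be indifferent between A and B.
The row player's expected payoff from A is 11c + 1.5(1−c); from B it is 6c + 6(1−c).
Setting these equal: 9.5c + 1.5 = 6, so c = 9/19.
Therefore the column player plays B with probability 1 − 9/19 = 10/19.

10/19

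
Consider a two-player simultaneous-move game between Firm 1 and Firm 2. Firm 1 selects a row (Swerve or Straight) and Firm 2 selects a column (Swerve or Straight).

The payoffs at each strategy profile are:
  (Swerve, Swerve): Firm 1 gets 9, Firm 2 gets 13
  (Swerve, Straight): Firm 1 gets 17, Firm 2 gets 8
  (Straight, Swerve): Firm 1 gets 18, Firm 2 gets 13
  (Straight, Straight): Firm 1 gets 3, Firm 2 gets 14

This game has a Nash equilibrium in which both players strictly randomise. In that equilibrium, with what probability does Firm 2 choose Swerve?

14/23

Let q be the probability that Firm 2 plays Swerve. In a completely mixed equilibrium, Firm 1 must be indifferent between Swerve and Straight.
Firm 1's expected payoff from Swerve is 9q + 17(1−q); from Straight it is 18q + 3(1−q).
Setting these equal: −8q + 17 = 15q + 3, so q = 14/23.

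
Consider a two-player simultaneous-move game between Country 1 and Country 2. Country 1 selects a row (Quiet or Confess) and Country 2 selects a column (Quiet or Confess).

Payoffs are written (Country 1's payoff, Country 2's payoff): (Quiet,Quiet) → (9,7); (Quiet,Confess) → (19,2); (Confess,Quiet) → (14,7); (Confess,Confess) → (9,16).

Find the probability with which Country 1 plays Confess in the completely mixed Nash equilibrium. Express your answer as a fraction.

5/14

Let r be the probability that Country 1 plays Quiet. In a completely mixed equilibrium, Country 2 must be indifferent between Quiet and Confess.
Country 2's expected payoff from Quiet is 7r + 7(1−r); from Confess it is 2r + 16(1−r).
Setting these equal: 7 = −14r + 16, so r = 9/14.
Therefore Country 1 plays Confess with probability 1 − 9/14 = 5/14.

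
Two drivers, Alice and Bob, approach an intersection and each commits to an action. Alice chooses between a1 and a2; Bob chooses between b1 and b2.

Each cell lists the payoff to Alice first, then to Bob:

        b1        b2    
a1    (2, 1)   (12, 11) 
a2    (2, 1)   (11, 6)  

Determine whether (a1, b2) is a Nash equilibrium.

Yes

At (a1, b2), Alice earns 12; switching to a2 would give 11, so Alice has no profitable deviation.
Bob earns 11; switching to b1 would give 1, so Bob has no profitable deviation.
Neither player can gain by a unilateral deviation, so this profile is a Nash equilibrium.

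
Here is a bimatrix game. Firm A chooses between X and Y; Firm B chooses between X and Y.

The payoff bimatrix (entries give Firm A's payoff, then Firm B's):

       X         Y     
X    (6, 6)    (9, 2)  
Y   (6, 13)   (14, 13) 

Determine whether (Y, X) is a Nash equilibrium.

Yes

At (Y, X), Firm A earns 6; switching to X would give 6, so Firm A has no profitable deviation.
Firm B earns 13; switching to Y would give 13, so Firm B has no profitable deviation.
Neither player can gain by a unilateral deviation, so this profile is a Nash equilibrium.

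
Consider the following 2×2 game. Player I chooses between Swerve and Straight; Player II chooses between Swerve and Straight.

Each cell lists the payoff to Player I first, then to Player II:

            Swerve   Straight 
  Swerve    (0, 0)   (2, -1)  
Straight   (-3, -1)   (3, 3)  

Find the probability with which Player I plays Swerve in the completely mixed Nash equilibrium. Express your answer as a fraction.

Let r be the probability that Player I plays Swerve. In a completely mixed equilibrium, Player II must be indifferent between Swerve and Straight.
Player II's expected payoff from Swerve is −(1−r); from Straight it is −r + 3(1−r).
Setting these equal: r − 1 = −4r + 3, so r = 4/5.

4/5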